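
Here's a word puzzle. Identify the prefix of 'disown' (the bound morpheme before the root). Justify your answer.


The word 'disown' = 'dis' (prefix) + 'own' (root). The prefix is 'dis'.

dis


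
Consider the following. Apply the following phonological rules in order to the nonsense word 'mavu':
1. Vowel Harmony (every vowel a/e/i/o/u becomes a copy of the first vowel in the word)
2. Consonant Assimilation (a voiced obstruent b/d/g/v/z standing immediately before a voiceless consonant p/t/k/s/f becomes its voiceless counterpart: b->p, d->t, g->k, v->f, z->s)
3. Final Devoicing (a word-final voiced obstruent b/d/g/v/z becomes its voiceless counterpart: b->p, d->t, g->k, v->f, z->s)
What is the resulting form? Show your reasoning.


Starting form: 'mavu'
Rule 1: Vowel Harmony: all vowels become 'a' (matching first vowel). 'mavu' -> 'mava'
Rule 2: Consonant Assimilation: no voiced obstruent (b/d/g/v/z) stands immediately before a voiceless consonant (p/t/k/s/f). No change.
Rule 3: Final Devoicing: the word ends in the vowel 'a', not a consonant. No change.
Final form: 'mava'

mava


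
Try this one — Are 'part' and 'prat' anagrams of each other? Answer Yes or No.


Sorted letters of 'part': 'aprt'
Sorted letters of 'prat': 'aprt'
They match.

Yes


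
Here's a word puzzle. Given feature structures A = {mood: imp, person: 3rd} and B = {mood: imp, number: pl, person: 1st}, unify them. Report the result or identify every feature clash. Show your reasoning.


Compare features:
mood: A=imp vs B=imp -> unified: imp
number: A=_ vs B=pl -> unified: pl
person: A=3rd vs B=1st -> CLASH
Clash detected on feature 'person' (3rd vs 1st); unification fails.

CLASH on 'person' (3rd vs 1st)


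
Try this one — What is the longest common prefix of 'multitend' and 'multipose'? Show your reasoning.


Compare from the start: 5 characters match: 'multi'. Mismatch at position 6: 't' vs 'p'.

multi


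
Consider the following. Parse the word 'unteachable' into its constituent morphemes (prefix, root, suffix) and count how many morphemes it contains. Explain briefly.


Step 1: Identify prefix: 'un' (meaning: not/reverse)
Step 2: Identify root: 'teach'
Step 3: Identify suffix(es): 'able'
Decomposition: un- (prefix: not/reverse) + teach (root) + -able (suffix: capable of)
Total morphemes: 3

3 morphemes (un- (prefix: not/reverse) + teach (root) + -able (suffix: capable of))


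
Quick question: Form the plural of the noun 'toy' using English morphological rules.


Apply rule: Add -s. 'toy' becomes 'toys'.

toys


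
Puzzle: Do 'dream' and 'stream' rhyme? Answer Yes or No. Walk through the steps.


Rime (stressed vowel + following sounds) of 'dream': -eam = /iːm/
Rime of 'stream': -eam = /iːm/
/iːm/ and /iːm/ are the same ending sound, so the words rhyme.

Yes


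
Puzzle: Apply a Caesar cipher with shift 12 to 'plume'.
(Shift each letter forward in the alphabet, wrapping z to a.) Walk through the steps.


Shift each letter by 12: p -> b, l -> x, u -> g, m -> y, e -> q. Result: 'bxgyq'.

bxgyq


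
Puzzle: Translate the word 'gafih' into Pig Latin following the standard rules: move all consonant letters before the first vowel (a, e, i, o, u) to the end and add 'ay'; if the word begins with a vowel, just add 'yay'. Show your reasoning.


'gafih': move consonant cluster 'g' to end and add 'ay': 'afihgay'.

afihgay


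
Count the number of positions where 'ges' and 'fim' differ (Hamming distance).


Alignment:
Position 1: 'g' vs 'f' = DIFFER
Position 2: 'e' vs 'i' = DIFFER
Position 3: 's' vs 'm' = DIFFER
Total differences: 3

3


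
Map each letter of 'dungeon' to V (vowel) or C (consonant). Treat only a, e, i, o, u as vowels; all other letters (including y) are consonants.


Letter mapping: d = C, u = V, n = C, g = C, e = V, o = V, n = C.

CVCCVVC


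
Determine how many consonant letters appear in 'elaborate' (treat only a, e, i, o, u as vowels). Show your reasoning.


Consonants in 'elaborate': l, b, r, t = 4 consonants.

4


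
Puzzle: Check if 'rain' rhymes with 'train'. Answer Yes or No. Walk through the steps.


Rime (stressed vowel + following sounds) of 'rain': -ain = /eɪn/
Rime of 'train': -ain = /eɪn/
/eɪn/ and /eɪn/ are the same ending sound, so the words rhyme.

Yes


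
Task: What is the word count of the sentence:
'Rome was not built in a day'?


Split into words: Rome | was | not | built | in | a | day = 7 words.

7


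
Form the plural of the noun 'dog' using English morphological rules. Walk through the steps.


Apply rule: Add -s. 'dog' becomes 'dogs'.

dogs


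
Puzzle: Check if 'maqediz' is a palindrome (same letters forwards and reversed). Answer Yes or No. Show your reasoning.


Forward: 'maqediz'
Reversed: 'zideqam'
They differ.

No


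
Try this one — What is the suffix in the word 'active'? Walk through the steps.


The word 'active' = 'act' (root) + '-ive' (suffix). The suffix is '-ive'.

ive


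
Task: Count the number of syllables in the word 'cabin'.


Break 'cabin' into syllables: cab-in -> cab | in = 2 syllables

2 syllables


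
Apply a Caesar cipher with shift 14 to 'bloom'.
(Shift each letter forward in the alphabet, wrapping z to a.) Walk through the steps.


Shift each letter by 14: b -> p, l -> z, o -> c, o -> c, m -> a. Result: 'pzcca'.

pzcca


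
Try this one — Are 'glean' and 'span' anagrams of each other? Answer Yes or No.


Sorted letters of 'glean': 'aegln'
Sorted letters of 'span': 'anps'
They do not match.

No


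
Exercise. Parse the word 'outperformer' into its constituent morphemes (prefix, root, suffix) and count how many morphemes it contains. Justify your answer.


Step 1: Identify prefix: 'out' (meaning: surpass)
Step 2: Identify root: 'perform'
Step 3: Identify suffix(es): 'er'
Decomposition: out- (prefix: surpass) + perform (root) + -er (suffix: one who)
Total morphemes: 3

3 morphemes (out- (prefix: surpass) + perform (root) + -er (suffix: one who))


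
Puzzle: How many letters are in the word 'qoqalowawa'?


Spell out 'qoqalowawa' and number each letter: q(1), o(2), q(3), a(4), l(5), o(6), w(7), a(8), w(9), a(10). Total: 10 letters.

10


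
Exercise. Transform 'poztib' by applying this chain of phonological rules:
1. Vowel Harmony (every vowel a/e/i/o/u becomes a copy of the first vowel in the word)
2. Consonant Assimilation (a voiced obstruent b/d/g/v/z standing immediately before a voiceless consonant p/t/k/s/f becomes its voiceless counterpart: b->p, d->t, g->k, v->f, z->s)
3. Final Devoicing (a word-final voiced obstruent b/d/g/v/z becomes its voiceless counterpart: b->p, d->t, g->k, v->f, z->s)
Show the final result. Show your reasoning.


Starting form: 'poztib'
Rule 1: Vowel Harmony: all vowels become 'o' (matching first vowel). 'poztib' -> 'poztob'
Rule 2: Consonant Assimilation: voiced obstruent before voiceless consonant becomes voiceless ('zt' -> 'st'). 'poztob' -> 'postob'
Rule 3: Final Devoicing: word-final voiced obstruent 'b' becomes voiceless 'p'. 'postob' -> 'postop'
Final form: 'postop'

postop


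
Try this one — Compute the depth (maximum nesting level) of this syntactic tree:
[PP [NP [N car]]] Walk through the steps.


Count bracket nesting levels:
'[' at pos 0: depth = 1
'[' at pos 4: depth = 2
'[' at pos 8: depth = 3
Maximum depth reached: 3

3


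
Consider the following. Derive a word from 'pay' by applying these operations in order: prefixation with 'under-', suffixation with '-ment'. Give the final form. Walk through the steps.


Step 1: Add prefix 'under-' to 'pay' = 'underpay'
Step 2: Add suffix '-ment' to 'underpay' = 'underpayment'

underpayment


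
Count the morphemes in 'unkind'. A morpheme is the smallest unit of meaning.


Decomposition: un- (prefix) + kind (root) = 2 morpheme(s)

2 morphemes


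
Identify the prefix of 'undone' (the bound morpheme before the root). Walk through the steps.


The word 'undone' = 'un' (prefix) + 'done' (root). The prefix is 'un'.

un


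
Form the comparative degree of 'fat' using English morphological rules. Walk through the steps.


Apply comparative formation (double final consonant, add -er): 'fat' -> 'fatter'.

fatter


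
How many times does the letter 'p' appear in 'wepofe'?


Letter 'p' in 'wepofe': found at position(s) 3 = 1 occurrence(s).

1


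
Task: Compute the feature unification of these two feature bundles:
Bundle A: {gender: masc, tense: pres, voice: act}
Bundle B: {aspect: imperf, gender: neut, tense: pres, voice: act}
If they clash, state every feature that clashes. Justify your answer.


Compare features:
aspect: A=_ vs B=imperf -> unified: imperf
gender: A=masc vs B=neut -> CLASH
tense: A=pres vs B=pres -> unified: pres
voice: A=act vs B=act -> unified: act
Clash detected on feature 'gender' (masc vs neut); unification fails.

CLASH on 'gender' (masc vs neut)


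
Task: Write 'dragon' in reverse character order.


Reverse 'dragon' character by character: 'nogard'.

nogard


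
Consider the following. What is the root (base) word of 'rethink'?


Remove prefix 're' from 'rethink' to get root 'think'.

think


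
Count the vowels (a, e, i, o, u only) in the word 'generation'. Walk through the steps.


Vowels in 'generation': e, e, a, i, o = 5 vowels.

5


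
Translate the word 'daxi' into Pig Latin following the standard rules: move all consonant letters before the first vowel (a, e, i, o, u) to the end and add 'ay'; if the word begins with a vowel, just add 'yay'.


'daxi': move consonant cluster 'd' to end and add 'ay': 'axiday'.

axiday


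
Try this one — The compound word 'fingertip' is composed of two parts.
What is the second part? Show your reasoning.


Split 'fingertip' into 'finger' + 'tip'. The second part is 'tip'.

tip


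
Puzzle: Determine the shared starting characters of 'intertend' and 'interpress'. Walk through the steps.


Compare from the start: 5 characters match: 'inter'. Mismatch at position 6: 't' vs 'p'.

inter


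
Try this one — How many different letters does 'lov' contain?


Unique letters in 'lov': {l, o, v} = 3 distinct letters.

3


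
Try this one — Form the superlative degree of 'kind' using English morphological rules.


Apply superlative formation (add -est): 'kind' -> 'kindest'.

kindest


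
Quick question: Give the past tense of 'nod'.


Apply rule: Double final consonant and add -ed. 'nod' becomes 'nodded'.

nodded


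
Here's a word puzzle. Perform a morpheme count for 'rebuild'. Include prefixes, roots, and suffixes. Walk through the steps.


Decomposition: re- (prefix) + build (root) = 2 morpheme(s)

2 morphemes


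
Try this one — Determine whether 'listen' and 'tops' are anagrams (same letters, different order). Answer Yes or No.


Sorted letters of 'listen': 'eilnst'
Sorted letters of 'tops': 'opst'
They do not match.

No


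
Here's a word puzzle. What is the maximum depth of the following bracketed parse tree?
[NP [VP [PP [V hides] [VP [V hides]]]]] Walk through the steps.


Count bracket nesting levels:
'[' at pos 0: depth = 1
'[' at pos 4: depth = 2
'[' at pos 8: depth = 3
'[' at pos 12: depth = 4
'[' at pos 22: depth = 4
'[' at pos 26: depth = 5
Maximum depth reached: 5

5


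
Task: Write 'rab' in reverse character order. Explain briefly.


Reverse 'rab' character by character: 'bar'.

bar


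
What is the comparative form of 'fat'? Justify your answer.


Apply comparative formation (double final consonant, add -er): 'fat' -> 'fatter'.

fatter


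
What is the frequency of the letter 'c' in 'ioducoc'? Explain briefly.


Letter 'c' in 'ioducoc': found at position(s) 5, 7 = 2 occurrence(s).

2


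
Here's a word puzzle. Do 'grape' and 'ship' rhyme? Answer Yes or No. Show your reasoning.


Rime (stressed vowel + following sounds) of 'grape': -ape = /eɪp/
Rime of 'ship': -ip = /ɪp/
/eɪp/ and /ɪp/ are different ending sounds, so the words do not rhyme.

No


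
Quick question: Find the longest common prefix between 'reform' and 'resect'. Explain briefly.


Compare from the start: 2 characters match: 're'. Mismatch at position 3: 'f' vs 's'.

re


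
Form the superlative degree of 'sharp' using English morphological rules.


Apply superlative formation (add -est): 'sharp' -> 'sharpest'.

sharpest


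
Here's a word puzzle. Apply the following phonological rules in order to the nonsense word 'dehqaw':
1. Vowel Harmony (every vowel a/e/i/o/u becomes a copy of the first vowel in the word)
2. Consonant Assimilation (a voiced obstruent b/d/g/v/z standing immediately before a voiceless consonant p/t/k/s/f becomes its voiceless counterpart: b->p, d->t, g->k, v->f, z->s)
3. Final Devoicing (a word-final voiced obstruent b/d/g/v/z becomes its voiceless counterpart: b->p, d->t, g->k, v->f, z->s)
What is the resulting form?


Starting form: 'dehqaw'
Rule 1: Vowel Harmony: all vowels become 'e' (matching first vowel). 'dehqaw' -> 'dehqew'
Rule 2: Consonant Assimilation: no voiced obstruent (b/d/g/v/z) stands immediately before a voiceless consonant (p/t/k/s/f). No change.
Rule 3: Final Devoicing: final consonant 'w' is not one of the voiced obstruents b/d/g/v/z. No change.
Final form: 'dehqew'

dehqew


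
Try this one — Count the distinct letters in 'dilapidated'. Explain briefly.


Unique letters in 'dilapidated': {a, d, e, i, l, p, t} = 7 distinct letters.

7


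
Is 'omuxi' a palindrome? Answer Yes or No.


Forward: 'omuxi'
Reversed: 'ixumo'
They differ.

No


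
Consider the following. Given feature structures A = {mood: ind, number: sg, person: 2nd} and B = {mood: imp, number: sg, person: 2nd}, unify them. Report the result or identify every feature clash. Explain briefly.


Compare features:
mood: A=ind vs B=imp -> CLASH
number: A=sg vs B=sg -> unified: sg
person: A=2nd vs B=2nd -> unified: 2nd
Clash detected on feature 'mood' (ind vs imp); unification fails.

CLASH on 'mood' (ind vs imp)


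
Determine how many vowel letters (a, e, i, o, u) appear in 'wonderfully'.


Vowels in 'wonderfully': o, e, u = 3 vowels.

3


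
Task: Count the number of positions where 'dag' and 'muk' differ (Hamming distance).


Alignment:
Position 1: 'd' vs 'm' = DIFFER
Position 2: 'a' vs 'u' = DIFFER
Position 3: 'g' vs 'k' = DIFFER
Total differences: 3

3


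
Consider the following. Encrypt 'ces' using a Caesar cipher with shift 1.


Shift each letter by 1: c -> d, e -> f, s -> t. Result: 'dft'.

dft


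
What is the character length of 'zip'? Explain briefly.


Spell out 'zip' and number each letter: z(1), i(2), p(3). Total: 3 letters.

3


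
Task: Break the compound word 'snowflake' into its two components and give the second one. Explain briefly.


Split 'snowflake' into 'snow' + 'flake'. The second part is 'flake'.

flake


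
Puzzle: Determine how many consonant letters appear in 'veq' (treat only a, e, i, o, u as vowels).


Consonants in 'veq': v, q = 2 consonants.

2


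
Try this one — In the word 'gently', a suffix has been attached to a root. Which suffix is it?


The word 'gently' = 'gentle' (root) + '-ly' (suffix). The suffix is '-ly'.

ly


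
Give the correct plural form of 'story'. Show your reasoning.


Apply rule: Change -y to -ies (consonant + y). 'story' becomes 'stories'.

stories


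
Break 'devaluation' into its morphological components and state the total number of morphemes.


Step 1: Identify prefix: 'de' (meaning: reverse/remove)
Step 2: Identify root: 'value'
Step 3: Identify suffix(es): 'ation'
Decomposition: de- (prefix: reverse/remove) + value (root) + -ation (suffix: act of)
Total morphemes: 3

3 morphemes (de- (prefix: reverse/remove) + value (root) + -ation (suffix: act of))


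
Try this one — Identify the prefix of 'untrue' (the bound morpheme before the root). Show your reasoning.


The word 'untrue' = 'un' (prefix) + 'true' (root). The prefix is 'un'.

un


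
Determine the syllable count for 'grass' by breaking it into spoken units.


Break 'grass' into syllables: grass -> grass = 1 syllable

1 syllable


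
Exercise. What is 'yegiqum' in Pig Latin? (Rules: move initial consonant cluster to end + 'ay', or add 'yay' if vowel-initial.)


'yegiqum': move consonant cluster 'y' to end and add 'ay': 'egiqumyay'.

egiqumyay


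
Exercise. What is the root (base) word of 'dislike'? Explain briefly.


Remove prefix 'dis' from 'dislike' to get root 'like'.

like


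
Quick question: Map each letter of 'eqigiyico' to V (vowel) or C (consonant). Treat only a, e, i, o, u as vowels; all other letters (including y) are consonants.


Letter mapping: e = V, q = C, i = V, g = C, i = V, y = C, i = V, c = C, o = V.

VCVCVCVCV


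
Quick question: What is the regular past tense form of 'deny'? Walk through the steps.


Apply rule: Change -y to -ied. 'deny' becomes 'denied'.

denied


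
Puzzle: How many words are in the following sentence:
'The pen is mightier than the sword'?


Split into words: The | pen | is | mightier | than | the | sword = 7 words.

7


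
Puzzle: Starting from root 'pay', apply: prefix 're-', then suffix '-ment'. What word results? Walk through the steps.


Step 1: Add prefix 're-' to 'pay' = 'repay'
Step 2: Add suffix '-ment' to 'repay' = 'repayment'

repayment


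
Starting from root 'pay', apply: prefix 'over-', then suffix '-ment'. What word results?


Step 1: Add prefix 'over-' to 'pay' = 'overpay'
Step 2: Add suffix '-ment' to 'overpay' = 'overpayment'

overpayment


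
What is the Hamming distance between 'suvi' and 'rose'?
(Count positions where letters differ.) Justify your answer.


Alignment:
Position 1: 's' vs 'r' = DIFFER
Position 2: 'u' vs 'o' = DIFFER
Position 3: 'v' vs 's' = DIFFER
Position 4: 'i' vs 'e' = DIFFER
Total differences: 4

4


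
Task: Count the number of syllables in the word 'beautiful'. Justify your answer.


Break 'beautiful' into syllables: beau-ti-ful -> beau | ti | ful = 3 syllables

3 syllables


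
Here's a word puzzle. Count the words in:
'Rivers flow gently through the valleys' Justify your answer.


Split into words: Rivers | flow | gently | through | the | valleys = 6 words.

6


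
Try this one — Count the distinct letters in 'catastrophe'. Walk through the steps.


Unique letters in 'catastrophe': {a, c, e, h, o, p, r, s, t} = 9 distinct letters.

9


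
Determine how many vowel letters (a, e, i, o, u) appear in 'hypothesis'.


Vowels in 'hypothesis': o, e, i = 3 vowels.

3


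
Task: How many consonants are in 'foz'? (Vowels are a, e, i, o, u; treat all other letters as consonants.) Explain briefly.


Consonants in 'foz': f, z = 2 consonants.

2


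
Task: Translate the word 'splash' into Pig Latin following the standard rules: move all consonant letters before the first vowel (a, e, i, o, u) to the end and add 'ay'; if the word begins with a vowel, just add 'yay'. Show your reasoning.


'splash': move consonant cluster 'spl' to end and add 'ay': 'ashsplay'.

ashsplay


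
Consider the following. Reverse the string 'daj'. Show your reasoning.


Reverse 'daj' character by character: 'jad'.

jad


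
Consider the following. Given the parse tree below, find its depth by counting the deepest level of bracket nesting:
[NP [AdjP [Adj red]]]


Count bracket nesting levels:
'[' at pos 0: depth = 1
'[' at pos 4: depth = 2
'[' at pos 10: depth = 3
Maximum depth reached: 3

3


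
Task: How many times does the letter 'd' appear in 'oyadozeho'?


Letter 'd' in 'oyadozeho': found at position(s) 4 = 1 occurrence(s).

1


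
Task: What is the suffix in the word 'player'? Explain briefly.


The word 'player' = 'play' (root) + '-er' (suffix). The suffix is '-er'.

er


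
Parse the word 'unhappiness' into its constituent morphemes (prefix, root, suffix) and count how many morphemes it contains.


Step 1: Identify prefix: 'un' (meaning: not/reverse)
Step 2: Identify root: 'happy'
Step 3: Identify suffix(es): 'ness'
Decomposition: un- (prefix: not/reverse) + happy (root) + -ness (suffix: state of)
Total morphemes: 3

3 morphemes (un- (prefix: not/reverse) + happy (root) + -ness (suffix: state of))


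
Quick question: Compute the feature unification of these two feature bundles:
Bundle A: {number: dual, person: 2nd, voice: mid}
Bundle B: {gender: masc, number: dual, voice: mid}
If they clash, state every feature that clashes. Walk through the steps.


Compare features:
gender: A=_ vs B=masc -> unified: masc
number: A=dual vs B=dual -> unified: dual
person: A=2nd vs B=_ -> unified: 2nd
voice: A=mid vs B=mid -> unified: mid
No clashes found.

Unified: {gender: masc, number: dual, person: 2nd, voice: mid}


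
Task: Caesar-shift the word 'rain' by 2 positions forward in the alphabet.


Shift each letter by 2: r -> t, a -> c, i -> k, n -> p. Result: 'tckp'.

tckp


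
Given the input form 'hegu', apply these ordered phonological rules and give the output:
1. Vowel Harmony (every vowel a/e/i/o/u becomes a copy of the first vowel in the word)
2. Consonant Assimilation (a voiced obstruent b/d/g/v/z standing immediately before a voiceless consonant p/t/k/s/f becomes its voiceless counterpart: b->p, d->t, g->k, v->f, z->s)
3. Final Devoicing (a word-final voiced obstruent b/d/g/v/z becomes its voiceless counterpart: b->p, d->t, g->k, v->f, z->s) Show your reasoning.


Starting form: 'hegu'
Rule 1: Vowel Harmony: all vowels become 'e' (matching first vowel). 'hegu' -> 'hege'
Rule 2: Consonant Assimilation: no voiced obstruent (b/d/g/v/z) stands immediately before a voiceless consonant (p/t/k/s/f). No change.
Rule 3: Final Devoicing: the word ends in the vowel 'e', not a consonant. No change.
Final form: 'hege'

hege


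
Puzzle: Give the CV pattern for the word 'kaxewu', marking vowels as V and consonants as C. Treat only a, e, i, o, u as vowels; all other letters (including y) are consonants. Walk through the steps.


Letter mapping: k = C, a = V, x = C, e = V, w = C, u = V.

CVCVCV


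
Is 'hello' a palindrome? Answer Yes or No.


Forward: 'hello'
Reversed: 'olleh'
They differ.

No


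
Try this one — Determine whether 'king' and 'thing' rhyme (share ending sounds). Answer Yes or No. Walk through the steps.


Rime (stressed vowel + following sounds) of 'king': -ing = /ɪŋ/
Rime of 'thing': -ing = /ɪŋ/
/ɪŋ/ and /ɪŋ/ are the same ending sound, so the words rhyme.

Yes


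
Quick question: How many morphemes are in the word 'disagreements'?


Decomposition: dis- (prefix) + agree (root) + -ment (suffix) + -s (plural) = 4 morpheme(s)

4 morphemes


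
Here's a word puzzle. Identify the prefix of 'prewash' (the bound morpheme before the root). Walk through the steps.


The word 'prewash' = 'pre' (prefix) + 'wash' (root). The prefix is 'pre'.

pre


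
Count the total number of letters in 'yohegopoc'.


Spell out 'yohegopoc' and number each letter: y(1), o(2), h(3), e(4), g(5), o(6), p(7), o(8), c(9). Total: 9 letters.

9


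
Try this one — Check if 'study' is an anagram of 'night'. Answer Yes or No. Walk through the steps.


Sorted letters of 'study': 'dstuy'
Sorted letters of 'night': 'ghint'
They do not match.

No


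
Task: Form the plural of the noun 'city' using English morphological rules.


Apply rule: Change -y to -ies (consonant + y). 'city' becomes 'cities'.

cities


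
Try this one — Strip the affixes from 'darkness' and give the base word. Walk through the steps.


Remove suffix '-ness' from 'darkness' to get root 'dark'.

dark


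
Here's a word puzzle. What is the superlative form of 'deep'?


Apply superlative formation (add -est): 'deep' -> 'deepest'.

deepest


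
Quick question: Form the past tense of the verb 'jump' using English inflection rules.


Apply rule: Add -ed. 'jump' becomes 'jumped'.

jumped


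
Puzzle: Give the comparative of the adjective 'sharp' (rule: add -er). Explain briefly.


Apply comparative formation (add -er): 'sharp' -> 'sharper'.

sharper


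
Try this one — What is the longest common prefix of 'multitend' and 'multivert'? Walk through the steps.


Compare from the start: 5 characters match: 'multi'. Mismatch at position 6: 't' vs 'v'.

multi


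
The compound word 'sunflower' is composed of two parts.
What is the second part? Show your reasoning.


Split 'sunflower' into 'sun' + 'flower'. The second part is 'flower'.

flower


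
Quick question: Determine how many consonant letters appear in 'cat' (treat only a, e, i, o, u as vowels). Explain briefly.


Consonants in 'cat': c, t = 2 consonants.

2


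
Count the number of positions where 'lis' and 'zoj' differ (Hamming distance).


Alignment:
Position 1: 'l' vs 'z' = DIFFER
Position 2: 'i' vs 'o' = DIFFER
Position 3: 's' vs 'j' = DIFFER
Total differences: 3

3


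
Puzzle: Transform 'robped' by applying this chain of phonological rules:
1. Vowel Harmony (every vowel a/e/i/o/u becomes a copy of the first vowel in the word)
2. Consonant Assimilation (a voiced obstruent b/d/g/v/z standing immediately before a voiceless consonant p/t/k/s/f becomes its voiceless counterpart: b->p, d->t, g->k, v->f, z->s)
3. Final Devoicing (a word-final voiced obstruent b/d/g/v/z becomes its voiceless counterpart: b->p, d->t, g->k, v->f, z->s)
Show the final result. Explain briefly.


Starting form: 'robped'
Rule 1: Vowel Harmony: all vowels become 'o' (matching first vowel). 'robped' -> 'robpod'
Rule 2: Consonant Assimilation: voiced obstruent before voiceless consonant becomes voiceless ('bp' -> 'pp'). 'robpod' -> 'roppod'
Rule 3: Final Devoicing: word-final voiced obstruent 'd' becomes voiceless 't'. 'roppod' -> 'roppot'
Final form: 'roppot'

roppot


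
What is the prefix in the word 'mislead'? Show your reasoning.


The word 'mislead' = 'mis' (prefix) + 'lead' (root). The prefix is 'mis'.

mis


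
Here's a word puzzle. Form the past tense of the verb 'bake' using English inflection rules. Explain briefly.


Apply rule: Add -d (word ends in -e). 'bake' becomes 'baked'.

baked


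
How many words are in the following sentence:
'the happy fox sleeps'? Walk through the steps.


Split into words: the | happy | fox | sleeps = 4 words.

4


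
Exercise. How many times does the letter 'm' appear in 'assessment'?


Letter 'm' in 'assessment': found at position(s) 7 = 1 occurrence(s).

1


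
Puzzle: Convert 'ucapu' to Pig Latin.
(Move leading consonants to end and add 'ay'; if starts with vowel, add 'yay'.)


'ucapu' starts with a vowel, so add 'yay': 'ucapuyay'.

ucapuyay


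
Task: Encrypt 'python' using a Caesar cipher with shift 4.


Shift each letter by 4: p -> t, y -> c, t -> x, h -> l, o -> s, n -> r. Result: 'tcxlsr'.

tcxlsr


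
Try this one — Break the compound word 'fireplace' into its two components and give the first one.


Split 'fireplace' into 'fire' + 'place'. The first part is 'fire'.

fire


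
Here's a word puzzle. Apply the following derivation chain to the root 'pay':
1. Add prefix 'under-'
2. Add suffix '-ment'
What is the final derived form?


Step 1: Add prefix 'under-' to 'pay' = 'underpay'
Step 2: Add suffix '-ment' to 'underpay' = 'underpayment'

underpayment


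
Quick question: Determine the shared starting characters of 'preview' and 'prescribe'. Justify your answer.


Compare from the start: 3 characters match: 'pre'. Mismatch at position 4: 'v' vs 's'.

pre


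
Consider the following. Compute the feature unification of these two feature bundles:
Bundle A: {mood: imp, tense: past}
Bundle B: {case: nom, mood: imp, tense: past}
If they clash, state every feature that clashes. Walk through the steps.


Compare features:
case: A=_ vs B=nom -> unified: nom
mood: A=imp vs B=imp -> unified: imp
tense: A=past vs B=past -> unified: past
No clashes found.

Unified: {case: nom, mood: imp, tense: past}


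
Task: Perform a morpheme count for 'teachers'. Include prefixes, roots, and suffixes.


Decomposition: teach (root) + -er (suffix) + -s (plural) = 3 morpheme(s)

3 morphemes


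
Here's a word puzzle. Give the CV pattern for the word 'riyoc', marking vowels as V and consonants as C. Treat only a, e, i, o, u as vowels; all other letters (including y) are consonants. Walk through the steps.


Letter mapping: r = C, i = V, y = C, o = V, c = C.

CVCVC


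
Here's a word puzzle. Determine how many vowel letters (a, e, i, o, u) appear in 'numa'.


Vowels in 'numa': u, a = 2 vowels.

2


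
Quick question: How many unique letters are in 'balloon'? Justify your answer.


Unique letters in 'balloon': {a, b, l, n, o} = 5 distinct letters.

5


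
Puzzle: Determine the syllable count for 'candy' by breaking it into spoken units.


Break 'candy' into syllables: can-dy -> can | dy = 2 syllables

2 syllables


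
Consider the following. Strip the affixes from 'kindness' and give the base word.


Remove suffix '-ness' from 'kindness' to get root 'kind'.

kind


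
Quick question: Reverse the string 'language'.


Reverse 'language' character by character: 'egaugnal'.

egaugnal


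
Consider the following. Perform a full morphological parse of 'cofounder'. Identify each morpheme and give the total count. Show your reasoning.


Step 1: Identify prefix: 'co' (meaning: together)
Step 2: Identify root: 'found'
Step 3: Identify suffix(es): 'er'
Decomposition: co- (prefix: together) + found (root) + -er (suffix: one who)
Total morphemes: 3

3 morphemes (co- (prefix: together) + found (root) + -er (suffix: one who))


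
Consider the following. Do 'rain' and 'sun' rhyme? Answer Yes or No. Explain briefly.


Rime (stressed vowel + following sounds) of 'rain': -ain = /eɪn/
Rime of 'sun': -un = /ʌn/
/eɪn/ and /ʌn/ are different ending sounds, so the words do not rhyme.

No


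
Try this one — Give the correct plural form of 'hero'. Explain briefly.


Apply rule: Add -es (consonant + o). 'hero' becomes 'heroes'.

heroes


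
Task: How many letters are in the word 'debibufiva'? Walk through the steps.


Spell out 'debibufiva' and number each letter: d(1), e(2), b(3), i(4), b(5), u(6), f(7), i(8), v(9), a(10). Total: 10 letters.

10


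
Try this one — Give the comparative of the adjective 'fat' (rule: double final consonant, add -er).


Apply comparative formation (double final consonant, add -er): 'fat' -> 'fatter'.

fatter


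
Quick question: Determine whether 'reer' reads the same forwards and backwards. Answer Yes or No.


Forward: 'reer'
Reversed: 'reer'
They are identical.

Yes


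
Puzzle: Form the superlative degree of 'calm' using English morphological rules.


Apply superlative formation (add -est): 'calm' -> 'calmest'.

calmest


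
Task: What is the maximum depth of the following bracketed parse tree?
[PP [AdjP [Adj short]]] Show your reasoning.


Count bracket nesting levels:
'[' at pos 0: depth = 1
'[' at pos 4: depth = 2
'[' at pos 10: depth = 3
Maximum depth reached: 3

3


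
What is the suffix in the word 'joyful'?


The word 'joyful' = 'joy' (root) + '-ful' (suffix). The suffix is '-ful'.

ful


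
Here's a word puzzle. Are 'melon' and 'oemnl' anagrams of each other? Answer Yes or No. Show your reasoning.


Sorted letters of 'melon': 'elmno'
Sorted letters of 'oemnl': 'elmno'
They match.

Yes


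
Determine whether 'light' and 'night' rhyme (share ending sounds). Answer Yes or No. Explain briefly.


Rime (stressed vowel + following sounds) of 'light': -ight = /aɪt/
Rime of 'night': -ight = /aɪt/
/aɪt/ and /aɪt/ are the same ending sound, so the words rhyme.

Yes


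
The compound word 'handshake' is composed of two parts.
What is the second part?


Split 'handshake' into 'hand' + 'shake'. The second part is 'shake'.

shake


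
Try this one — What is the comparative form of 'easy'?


Apply comparative formation (consonant + y: change y to i, add -er): 'easy' -> 'easier'.

easier


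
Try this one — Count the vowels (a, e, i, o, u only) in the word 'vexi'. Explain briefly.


Vowels in 'vexi': e, i = 2 vowels.

2


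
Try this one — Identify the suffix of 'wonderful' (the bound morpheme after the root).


The word 'wonderful' = 'wonder' (root) + '-ful' (suffix). The suffix is '-ful'.

ful


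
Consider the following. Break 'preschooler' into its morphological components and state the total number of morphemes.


Step 1: Identify prefix: 'pre' (meaning: before)
Step 2: Identify root: 'school'
Step 3: Identify suffix(es): 'er'
Decomposition: pre- (prefix: before) + school (root) + -er (suffix: one who)
Total morphemes: 3

3 morphemes (pre- (prefix: before) + school (root) + -er (suffix: one who))


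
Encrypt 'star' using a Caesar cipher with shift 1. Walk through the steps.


Shift each letter by 1: s -> t, t -> u, a -> b, r -> s. Result: 'tubs'.

tubs


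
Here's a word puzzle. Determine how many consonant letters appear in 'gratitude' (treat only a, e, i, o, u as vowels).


Consonants in 'gratitude': g, r, t, t, d = 5 consonants.

5


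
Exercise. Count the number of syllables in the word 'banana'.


Break 'banana' into syllables: ba-na-na -> ba | na | na = 3 syllables

3 syllables


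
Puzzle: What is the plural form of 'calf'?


Apply rule: Change -f to -ves. 'calf' becomes 'calves'.

calves


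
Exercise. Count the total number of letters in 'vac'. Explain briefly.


Spell out 'vac' and number each letter: v(1), a(2), c(3). Total: 3 letters.

3


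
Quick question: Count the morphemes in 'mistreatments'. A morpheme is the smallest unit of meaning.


Decomposition: mis- (prefix) + treat (root) + -ment (suffix) + -s (plural) = 4 morpheme(s)

4 morphemes


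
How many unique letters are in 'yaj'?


Unique letters in 'yaj': {a, j, y} = 3 distinct letters.

3


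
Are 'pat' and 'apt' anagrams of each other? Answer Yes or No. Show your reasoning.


Sorted letters of 'pat': 'apt'
Sorted letters of 'apt': 'apt'
They match.

Yes


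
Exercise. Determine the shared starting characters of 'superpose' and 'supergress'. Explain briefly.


Compare from the start: 5 characters match: 'super'. Mismatch at position 6: 'p' vs 'g'.

super


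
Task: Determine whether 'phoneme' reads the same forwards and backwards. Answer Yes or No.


Forward: 'phoneme'
Reversed: 'emenohp'
They differ.

No


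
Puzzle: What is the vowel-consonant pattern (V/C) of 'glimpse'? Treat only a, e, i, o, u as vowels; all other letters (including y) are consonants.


Letter mapping: g = C, l = C, i = V, m = C, p = C, s = C, e = V.

CCVCCCV


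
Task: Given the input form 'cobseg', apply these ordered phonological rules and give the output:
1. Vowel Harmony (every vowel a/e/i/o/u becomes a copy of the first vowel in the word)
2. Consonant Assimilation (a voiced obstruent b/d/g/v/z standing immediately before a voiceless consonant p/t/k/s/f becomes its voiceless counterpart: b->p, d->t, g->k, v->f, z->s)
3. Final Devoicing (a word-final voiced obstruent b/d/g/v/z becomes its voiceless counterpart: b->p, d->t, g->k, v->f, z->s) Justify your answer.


Starting form: 'cobseg'
Rule 1: Vowel Harmony: all vowels become 'o' (matching first vowel). 'cobseg' -> 'cobsog'
Rule 2: Consonant Assimilation: voiced obstruent before voiceless consonant becomes voiceless ('bs' -> 'ps'). 'cobsog' -> 'copsog'
Rule 3: Final Devoicing: word-final voiced obstruent 'g' becomes voiceless 'k'. 'copsog' -> 'copsok'
Final form: 'copsok'

copsok


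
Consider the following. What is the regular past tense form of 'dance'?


Apply rule: Add -d (word ends in -e). 'dance' becomes 'danced'.

danced


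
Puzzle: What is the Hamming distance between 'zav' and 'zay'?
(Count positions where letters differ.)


Alignment:
Position 1: 'z' vs 'z' = match
Position 2: 'a' vs 'a' = match
Position 3: 'v' vs 'y' = DIFFER
Total differences: 1

1


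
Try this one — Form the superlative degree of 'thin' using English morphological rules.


Apply superlative formation (double final consonant, add -est): 'thin' -> 'thinnest'.

thinnest


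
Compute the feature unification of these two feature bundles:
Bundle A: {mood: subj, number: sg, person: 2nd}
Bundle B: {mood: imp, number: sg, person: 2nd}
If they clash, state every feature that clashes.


Compare features:
mood: A=subj vs B=imp -> CLASH
number: A=sg vs B=sg -> unified: sg
person: A=2nd vs B=2nd -> unified: 2nd
Clash detected on feature 'mood' (subj vs imp); unification fails.

CLASH on 'mood' (subj vs imp)


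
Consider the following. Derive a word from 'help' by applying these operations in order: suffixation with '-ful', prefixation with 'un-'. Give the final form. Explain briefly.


Step 1: Add suffix '-ful' to 'help' = 'helpful'
Step 2: Add prefix 'un-' to 'helpful' = 'unhelpful'

unhelpful


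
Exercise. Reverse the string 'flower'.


Reverse 'flower' character by character: 'rewolf'.

rewolf


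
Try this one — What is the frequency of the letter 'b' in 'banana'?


Letter 'b' in 'banana': found at position(s) 1 = 1 occurrence(s).

1


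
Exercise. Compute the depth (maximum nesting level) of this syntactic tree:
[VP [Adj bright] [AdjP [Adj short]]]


Count bracket nesting levels:
'[' at pos 0: depth = 1
'[' at pos 4: depth = 2
'[' at pos 17: depth = 2
'[' at pos 23: depth = 3
Maximum depth reached: 3

3


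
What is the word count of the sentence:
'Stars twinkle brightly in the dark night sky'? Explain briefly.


Split into words: Stars | twinkle | brightly | in | the | dark | night | sky = 8 words.

8


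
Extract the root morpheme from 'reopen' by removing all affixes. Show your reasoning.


Remove prefix 're' from 'reopen' to get root 'open'.

open


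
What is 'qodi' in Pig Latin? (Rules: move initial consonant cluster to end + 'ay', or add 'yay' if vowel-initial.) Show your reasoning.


'qodi': move consonant cluster 'q' to end and add 'ay': 'odiqay'.

odiqay


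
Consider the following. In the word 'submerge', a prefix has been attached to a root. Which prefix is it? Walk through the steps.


The word 'submerge' = 'sub' (prefix) + 'merge' (root). The prefix is 'sub'.

sub


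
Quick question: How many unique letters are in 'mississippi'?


Unique letters in 'mississippi': {i, m, p, s} = 4 distinct letters.

4


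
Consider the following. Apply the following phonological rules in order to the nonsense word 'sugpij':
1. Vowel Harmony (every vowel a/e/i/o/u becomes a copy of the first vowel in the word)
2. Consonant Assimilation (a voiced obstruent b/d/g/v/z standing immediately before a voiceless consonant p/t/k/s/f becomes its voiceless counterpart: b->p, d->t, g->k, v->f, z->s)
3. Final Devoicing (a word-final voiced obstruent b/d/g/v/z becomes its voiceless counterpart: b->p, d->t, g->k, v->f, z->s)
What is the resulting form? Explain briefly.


Starting form: 'sugpij'
Rule 1: Vowel Harmony: all vowels become 'u' (matching first vowel). 'sugpij' -> 'sugpuj'
Rule 2: Consonant Assimilation: voiced obstruent before voiceless consonant becomes voiceless ('gp' -> 'kp'). 'sugpuj' -> 'sukpuj'
Rule 3: Final Devoicing: final consonant 'j' is not one of the voiced obstruents b/d/g/v/z. No change.
Final form: 'sukpuj'

sukpuj


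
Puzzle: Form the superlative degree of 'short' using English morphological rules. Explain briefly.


Apply superlative formation (add -est): 'short' -> 'shortest'.

shortest


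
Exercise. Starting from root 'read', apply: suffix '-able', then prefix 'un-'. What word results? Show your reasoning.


Step 1: Add suffix '-able' to 'read' = 'readable'
Step 2: Add prefix 'un-' to 'readable' = 'unreadable'

unreadable
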